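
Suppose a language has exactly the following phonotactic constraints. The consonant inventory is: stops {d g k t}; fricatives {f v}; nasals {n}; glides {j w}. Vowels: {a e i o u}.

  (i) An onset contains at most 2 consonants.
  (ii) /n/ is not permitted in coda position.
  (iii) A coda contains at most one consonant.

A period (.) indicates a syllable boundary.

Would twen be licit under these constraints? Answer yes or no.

no

twen — violates constraint (ii): syllable 1 coda contains /n/ → illicit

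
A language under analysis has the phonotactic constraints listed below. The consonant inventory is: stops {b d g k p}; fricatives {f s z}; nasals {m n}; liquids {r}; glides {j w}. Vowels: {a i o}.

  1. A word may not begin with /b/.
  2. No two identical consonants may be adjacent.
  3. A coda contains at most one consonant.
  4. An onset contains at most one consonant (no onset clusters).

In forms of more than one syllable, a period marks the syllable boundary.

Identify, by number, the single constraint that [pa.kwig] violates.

4

[pa.kwig]: syllable 2 onset /kw/ has 2 consonants (> 1).
This is a violation of constraint 4: "An onset contains at most one consonant (no onset clusters)."
The remaining constraints (1, 2, 3) are satisfied.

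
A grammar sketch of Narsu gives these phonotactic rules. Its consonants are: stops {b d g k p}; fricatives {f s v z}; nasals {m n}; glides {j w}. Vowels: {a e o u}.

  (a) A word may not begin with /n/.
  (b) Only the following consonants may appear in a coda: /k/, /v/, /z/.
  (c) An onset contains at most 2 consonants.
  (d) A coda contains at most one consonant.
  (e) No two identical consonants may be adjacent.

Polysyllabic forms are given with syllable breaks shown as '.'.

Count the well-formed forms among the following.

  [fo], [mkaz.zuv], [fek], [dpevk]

[fo] — σ1 onset /f/, coda /∅/ ok → well-formed
[mkaz.zuv] — violates constraint (e): adjacent identical consonants /zz/ → ill-formed
[fek] — σ1 onset /f/, coda /k/ ok → well-formed
[dpevk] — violates constraint (d): syllable 1 coda /vk/ has 2 consonants (> 1) → ill-formed
Well-formed: [fo], [fek] → 2.

2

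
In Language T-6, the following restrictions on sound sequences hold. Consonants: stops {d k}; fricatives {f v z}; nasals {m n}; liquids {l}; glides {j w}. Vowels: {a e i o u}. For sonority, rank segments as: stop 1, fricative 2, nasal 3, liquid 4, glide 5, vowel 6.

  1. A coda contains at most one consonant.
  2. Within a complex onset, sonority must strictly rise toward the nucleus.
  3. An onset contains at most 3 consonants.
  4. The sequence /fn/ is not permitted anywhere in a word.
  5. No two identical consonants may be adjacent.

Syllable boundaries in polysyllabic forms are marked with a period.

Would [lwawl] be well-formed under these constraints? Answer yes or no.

[lwawl] — violates constraint 1: syllable 1 coda /wl/ has 2 consonants (> 1) → ill-formed

no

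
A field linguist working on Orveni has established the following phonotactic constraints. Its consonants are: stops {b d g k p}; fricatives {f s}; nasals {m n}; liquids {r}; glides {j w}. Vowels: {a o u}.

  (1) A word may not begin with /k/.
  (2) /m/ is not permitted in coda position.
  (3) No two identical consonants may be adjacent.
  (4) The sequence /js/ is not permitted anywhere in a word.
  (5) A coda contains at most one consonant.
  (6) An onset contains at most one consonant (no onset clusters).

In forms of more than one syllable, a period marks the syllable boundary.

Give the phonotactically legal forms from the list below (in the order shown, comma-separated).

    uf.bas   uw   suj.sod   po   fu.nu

uf.bas — σ1 onset /∅/, coda /f/ ok; σ2 onset /b/, coda /s/ ok → phonotactically legal
uw — σ1 onset /∅/, coda /w/ ok → phonotactically legal
suj.sod — violates constraint 4: contains banned sequence /js/ → phonotactically illegal
po — σ1 onset /p/, coda /∅/ ok → phonotactically legal
fu.nu — σ1 onset /f/, coda /∅/ ok; σ2 onset /n/, coda /∅/ ok → phonotactically legal

uf.bas, uw, po, fu.nu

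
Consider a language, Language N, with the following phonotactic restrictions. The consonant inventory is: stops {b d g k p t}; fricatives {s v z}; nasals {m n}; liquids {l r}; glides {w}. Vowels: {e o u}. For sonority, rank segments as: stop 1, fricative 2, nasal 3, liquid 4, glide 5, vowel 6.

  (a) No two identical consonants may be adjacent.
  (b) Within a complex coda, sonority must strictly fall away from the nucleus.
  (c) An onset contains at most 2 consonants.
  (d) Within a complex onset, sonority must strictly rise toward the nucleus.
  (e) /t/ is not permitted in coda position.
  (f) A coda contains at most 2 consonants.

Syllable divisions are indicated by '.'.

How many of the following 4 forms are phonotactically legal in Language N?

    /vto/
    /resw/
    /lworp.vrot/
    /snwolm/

/vto/ — violates constraint (d): syllable 1 onset /vt/: /v/ (fricative, 2) → /t/ (stop, 1) does not rise → phonotactically illegal
/resw/ — violates constraint (b): syllable 1 coda /sw/: /s/ (fricative, 2) → /w/ (glide, 5) does not fall → phonotactically illegal
/lworp.vrot/ — violates constraint (e): syllable 2 coda contains /t/ → phonotactically illegal
/snwolm/ — violates constraint (c): syllable 1 onset /snw/ has 3 consonants (> 2) → phonotactically illegal
No form is phonotactically legal → 0.

0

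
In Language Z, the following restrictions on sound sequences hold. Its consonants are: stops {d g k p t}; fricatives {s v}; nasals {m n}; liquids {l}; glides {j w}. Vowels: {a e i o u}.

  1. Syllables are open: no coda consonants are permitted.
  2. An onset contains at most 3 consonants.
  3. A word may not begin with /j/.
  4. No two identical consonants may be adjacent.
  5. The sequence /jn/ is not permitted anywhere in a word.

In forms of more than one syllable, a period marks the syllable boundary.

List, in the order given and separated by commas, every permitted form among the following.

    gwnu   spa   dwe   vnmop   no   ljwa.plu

gwnu — σ1 onset /gwn/ (3C), coda /∅/ ok → permitted
spa — σ1 onset /sp/ (2C), coda /∅/ ok → permitted
dwe — σ1 onset /dw/ (2C), coda /∅/ ok → permitted
vnmop — violates constraint 1: syllable 1 coda /p/ has 1 consonant (> 0) → not permitted
no — σ1 onset /n/, coda /∅/ ok → permitted
ljwa.plu — σ1 onset /ljw/ (3C), coda /∅/ ok; σ2 onset /pl/ (2C), coda /∅/ ok → permitted

gwnu, spa, dwe, no, ljwa.plu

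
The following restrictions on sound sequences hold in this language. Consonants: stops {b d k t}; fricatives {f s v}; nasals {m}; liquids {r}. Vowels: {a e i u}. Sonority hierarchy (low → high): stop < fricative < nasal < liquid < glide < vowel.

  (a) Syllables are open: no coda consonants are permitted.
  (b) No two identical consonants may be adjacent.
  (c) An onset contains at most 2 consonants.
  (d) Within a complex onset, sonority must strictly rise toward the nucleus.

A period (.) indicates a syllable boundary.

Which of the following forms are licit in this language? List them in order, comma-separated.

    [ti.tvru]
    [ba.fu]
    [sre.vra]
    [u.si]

[ti.tvru] — violates constraint (c): syllable 2 onset /tvr/ has 3 consonants (> 2) → illicit
[ba.fu] — σ1 onset /b/, coda /∅/ ok; σ2 onset /f/, coda /∅/ ok → licit
[sre.vra] — σ1 onset /sr/ (2→4 rises), coda /∅/ ok; σ2 onset /vr/ (2→4 rises), coda /∅/ ok → licit
[u.si] — σ1 onset /∅/, coda /∅/ ok; σ2 onset /s/, coda /∅/ ok → licit

[ba.fu], [sre.vra], [u.si]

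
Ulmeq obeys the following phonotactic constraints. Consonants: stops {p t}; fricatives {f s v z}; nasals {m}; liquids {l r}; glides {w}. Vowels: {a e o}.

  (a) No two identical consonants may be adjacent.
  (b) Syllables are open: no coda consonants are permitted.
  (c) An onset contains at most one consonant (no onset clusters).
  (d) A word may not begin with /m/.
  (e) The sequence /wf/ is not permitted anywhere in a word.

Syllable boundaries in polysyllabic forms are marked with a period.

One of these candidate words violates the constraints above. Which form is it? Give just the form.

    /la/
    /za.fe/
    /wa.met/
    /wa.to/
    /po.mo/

/wa.met/

/la/ — σ1 onset /l/, coda /∅/ ok → phonotactically legal
/za.fe/ — σ1 onset /z/, coda /∅/ ok; σ2 onset /f/, coda /∅/ ok → phonotactically legal
/wa.met/ — violates constraint (b): syllable 2 coda /t/ has 1 consonant (> 0) → phonotactically illegal
/wa.to/ — σ1 onset /w/, coda /∅/ ok; σ2 onset /t/, coda /∅/ ok → phonotactically legal
/po.mo/ — σ1 onset /p/, coda /∅/ ok; σ2 onset /m/, coda /∅/ ok → phonotactically legal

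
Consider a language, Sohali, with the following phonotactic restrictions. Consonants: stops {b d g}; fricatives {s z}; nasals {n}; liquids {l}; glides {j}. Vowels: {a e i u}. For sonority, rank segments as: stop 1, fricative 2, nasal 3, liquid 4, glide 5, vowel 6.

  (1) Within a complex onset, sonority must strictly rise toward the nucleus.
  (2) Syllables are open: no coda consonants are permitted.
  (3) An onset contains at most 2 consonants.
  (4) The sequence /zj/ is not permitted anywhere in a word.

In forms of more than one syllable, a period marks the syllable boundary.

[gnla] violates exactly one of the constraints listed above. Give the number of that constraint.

3

[gnla]: syllable 1 onset /gnl/ has 3 consonants (> 2).
This is a violation of constraint 3: "An onset contains at most 2 consonants."
The remaining constraints (1, 2, 4) are satisfied.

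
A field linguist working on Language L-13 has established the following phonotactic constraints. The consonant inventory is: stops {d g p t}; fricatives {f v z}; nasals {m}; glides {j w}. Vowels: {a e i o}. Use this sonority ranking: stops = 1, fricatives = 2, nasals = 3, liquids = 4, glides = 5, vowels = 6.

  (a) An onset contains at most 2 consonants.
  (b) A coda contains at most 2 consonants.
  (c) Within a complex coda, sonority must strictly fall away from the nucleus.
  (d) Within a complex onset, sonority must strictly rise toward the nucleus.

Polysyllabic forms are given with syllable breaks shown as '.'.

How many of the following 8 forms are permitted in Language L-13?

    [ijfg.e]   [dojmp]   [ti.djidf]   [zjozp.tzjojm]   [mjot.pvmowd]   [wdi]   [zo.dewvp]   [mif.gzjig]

[ijfg.e] — violates constraint (b): syllable 1 coda /jfg/ has 3 consonants (> 2) → not permitted
[dojmp] — violates constraint (b): syllable 1 coda /jmp/ has 3 consonants (> 2) → not permitted
[ti.djidf] — violates constraint (c): syllable 2 coda /df/: /d/ (stop, 1) → /f/ (fricative, 2) does not fall → not permitted
[zjozp.tzjojm] — violates constraint (a): syllable 2 onset /tzj/ has 3 consonants (> 2) → not permitted
[mjot.pvmowd] — violates constraint (a): syllable 2 onset /pvm/ has 3 consonants (> 2) → not permitted
[wdi] — violates constraint (d): syllable 1 onset /wd/: /w/ (glide, 5) → /d/ (stop, 1) does not rise → not permitted
[zo.dewvp] — violates constraint (b): syllable 2 coda /wvp/ has 3 consonants (> 2) → not permitted
[mif.gzjig] — violates constraint (a): syllable 2 onset /gzj/ has 3 consonants (> 2) → not permitted
No form is permitted → 0.

0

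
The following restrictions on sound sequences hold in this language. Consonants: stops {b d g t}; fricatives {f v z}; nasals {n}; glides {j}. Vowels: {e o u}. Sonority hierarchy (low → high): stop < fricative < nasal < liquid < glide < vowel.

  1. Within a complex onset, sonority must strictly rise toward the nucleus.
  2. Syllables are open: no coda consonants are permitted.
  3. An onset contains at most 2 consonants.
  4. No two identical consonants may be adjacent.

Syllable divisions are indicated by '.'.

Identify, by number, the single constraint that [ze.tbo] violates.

1

[ze.tbo]: syllable 2 onset /tb/: /t/ (stop, 1) → /b/ (stop, 1) does not rise.
This is a violation of constraint 1: "Within a complex onset, sonority must strictly rise toward the nucleus."
The remaining constraints (2, 3, 4) are satisfied.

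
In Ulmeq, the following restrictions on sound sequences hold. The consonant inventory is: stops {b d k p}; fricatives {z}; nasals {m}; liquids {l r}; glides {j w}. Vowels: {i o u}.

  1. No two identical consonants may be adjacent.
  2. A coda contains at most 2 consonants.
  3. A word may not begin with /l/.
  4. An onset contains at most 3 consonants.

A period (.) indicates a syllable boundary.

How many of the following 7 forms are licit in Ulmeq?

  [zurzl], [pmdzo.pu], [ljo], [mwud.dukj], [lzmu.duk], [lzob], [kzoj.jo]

0

[zurzl] — violates constraint 2: syllable 1 coda /rzl/ has 3 consonants (> 2) → illicit
[pmdzo.pu] — violates constraint 4: syllable 1 onset /pmdz/ has 4 consonants (> 3) → illicit
[ljo] — violates constraint 3: word begins with /l/ → illicit
[mwud.dukj] — violates constraint 1: adjacent identical consonants /dd/ → illicit
[lzmu.duk] — violates constraint 3: word begins with /l/ → illicit
[lzob] — violates constraint 3: word begins with /l/ → illicit
[kzoj.jo] — violates constraint 1: adjacent identical consonants /jj/ → illicit
No form is licit → 0.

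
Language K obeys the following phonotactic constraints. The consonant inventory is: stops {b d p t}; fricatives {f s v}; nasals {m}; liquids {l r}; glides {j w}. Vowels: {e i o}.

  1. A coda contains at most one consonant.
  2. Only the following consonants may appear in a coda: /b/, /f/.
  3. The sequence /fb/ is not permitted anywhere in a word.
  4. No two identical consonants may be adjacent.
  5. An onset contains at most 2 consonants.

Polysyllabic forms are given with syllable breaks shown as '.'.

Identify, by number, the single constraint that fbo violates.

3

fbo: contains banned sequence /fb/.
This is a violation of constraint 3: "The sequence /fb/ is not permitted anywhere in a word."
The remaining constraints (1, 2, 4, 5) are satisfied.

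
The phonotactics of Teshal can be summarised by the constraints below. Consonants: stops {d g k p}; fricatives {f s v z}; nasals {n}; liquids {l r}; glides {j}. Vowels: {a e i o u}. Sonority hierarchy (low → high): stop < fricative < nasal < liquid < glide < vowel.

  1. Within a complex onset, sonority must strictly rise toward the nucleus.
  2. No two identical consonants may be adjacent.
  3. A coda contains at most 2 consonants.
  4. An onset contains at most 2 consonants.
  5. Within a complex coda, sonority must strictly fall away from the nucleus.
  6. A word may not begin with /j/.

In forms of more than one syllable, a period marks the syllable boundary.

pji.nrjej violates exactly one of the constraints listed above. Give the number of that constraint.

4

pji.nrjej: syllable 2 onset /nrj/ has 3 consonants (> 2).
This is a violation of constraint 4: "An onset contains at most 2 consonants."
The remaining constraints (1, 2, 3, 5, 6) are satisfied.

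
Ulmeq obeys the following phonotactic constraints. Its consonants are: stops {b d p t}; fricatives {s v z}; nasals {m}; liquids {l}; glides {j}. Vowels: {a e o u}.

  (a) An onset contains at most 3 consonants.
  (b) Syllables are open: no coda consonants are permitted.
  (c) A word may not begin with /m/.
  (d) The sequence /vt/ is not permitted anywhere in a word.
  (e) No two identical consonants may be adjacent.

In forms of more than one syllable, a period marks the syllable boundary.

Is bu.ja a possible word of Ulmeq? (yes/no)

bu.ja — σ1 onset /b/, coda /∅/ ok; σ2 onset /j/, coda /∅/ ok → phonotactically legal

yes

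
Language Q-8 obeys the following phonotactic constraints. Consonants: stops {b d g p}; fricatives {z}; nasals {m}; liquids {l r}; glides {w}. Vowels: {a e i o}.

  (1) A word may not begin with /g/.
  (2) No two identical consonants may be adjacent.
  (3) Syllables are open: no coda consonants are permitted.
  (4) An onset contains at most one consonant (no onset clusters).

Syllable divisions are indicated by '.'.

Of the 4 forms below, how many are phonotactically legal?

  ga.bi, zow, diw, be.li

ga.bi — violates constraint 1: word begins with /g/ → phonotactically illegal
zow — violates constraint 3: syllable 1 coda /w/ has 1 consonant (> 0) → phonotactically illegal
diw — violates constraint 3: syllable 1 coda /w/ has 1 consonant (> 0) → phonotactically illegal
be.li — σ1 onset /b/, coda /∅/ ok; σ2 onset /l/, coda /∅/ ok → phonotactically legal
Phonotactically legal: be.li → 1.

1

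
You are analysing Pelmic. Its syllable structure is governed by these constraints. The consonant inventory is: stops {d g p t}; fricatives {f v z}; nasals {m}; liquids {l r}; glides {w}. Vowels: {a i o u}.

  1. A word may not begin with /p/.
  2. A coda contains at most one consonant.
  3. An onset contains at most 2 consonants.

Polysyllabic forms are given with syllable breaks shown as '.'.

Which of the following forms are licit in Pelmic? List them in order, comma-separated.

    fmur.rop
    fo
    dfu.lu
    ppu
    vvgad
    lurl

fmur.rop — σ1 onset /fm/ (2C), coda /r/ ok; σ2 onset /r/, coda /p/ ok → licit
fo — σ1 onset /f/, coda /∅/ ok → licit
dfu.lu — σ1 onset /df/ (2C), coda /∅/ ok; σ2 onset /l/, coda /∅/ ok → licit
ppu — violates constraint 1: word begins with /p/ → illicit
vvgad — violates constraint 3: syllable 1 onset /vvg/ has 3 consonants (> 2) → illicit
lurl — violates constraint 2: syllable 1 coda /rl/ has 2 consonants (> 1) → illicit

fmur.rop, fo, dfu.lu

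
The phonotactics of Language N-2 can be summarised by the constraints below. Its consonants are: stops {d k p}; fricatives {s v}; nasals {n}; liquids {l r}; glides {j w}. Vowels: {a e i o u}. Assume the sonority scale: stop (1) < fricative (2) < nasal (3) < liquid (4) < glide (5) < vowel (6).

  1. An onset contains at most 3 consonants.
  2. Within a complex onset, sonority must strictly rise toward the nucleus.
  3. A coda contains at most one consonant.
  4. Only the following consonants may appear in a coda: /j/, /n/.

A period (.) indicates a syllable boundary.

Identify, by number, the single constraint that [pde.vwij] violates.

2

[pde.vwij]: syllable 1 onset /pd/: /p/ (stop, 1) → /d/ (stop, 1) does not rise.
This is a violation of constraint 2: "Within a complex onset, sonority must strictly rise toward the nucleus."
The remaining constraints (1, 3, 4) are satisfied.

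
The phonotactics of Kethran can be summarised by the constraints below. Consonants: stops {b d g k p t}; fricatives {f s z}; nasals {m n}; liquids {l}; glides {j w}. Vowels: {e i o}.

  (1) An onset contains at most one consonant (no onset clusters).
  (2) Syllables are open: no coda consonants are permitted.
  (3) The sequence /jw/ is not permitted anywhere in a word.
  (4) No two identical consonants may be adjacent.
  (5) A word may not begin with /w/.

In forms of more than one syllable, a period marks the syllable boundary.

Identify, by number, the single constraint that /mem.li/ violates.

2

/mem.li/: syllable 1 coda /m/ has 1 consonant (> 0).
This is a violation of constraint 2: "Syllables are open: no coda consonants are permitted."
The remaining constraints (1, 3, 4, 5) are satisfied.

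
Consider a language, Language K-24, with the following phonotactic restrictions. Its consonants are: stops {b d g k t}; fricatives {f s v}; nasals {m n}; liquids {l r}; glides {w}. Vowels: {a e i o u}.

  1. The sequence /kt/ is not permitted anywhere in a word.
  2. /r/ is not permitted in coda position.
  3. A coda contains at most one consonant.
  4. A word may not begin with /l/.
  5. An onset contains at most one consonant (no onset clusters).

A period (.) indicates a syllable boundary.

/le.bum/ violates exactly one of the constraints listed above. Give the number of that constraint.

/le.bum/: word begins with /l/.
This is a violation of constraint 4: "A word may not begin with /l/."
The remaining constraints (1, 2, 3, 5) are satisfied.

4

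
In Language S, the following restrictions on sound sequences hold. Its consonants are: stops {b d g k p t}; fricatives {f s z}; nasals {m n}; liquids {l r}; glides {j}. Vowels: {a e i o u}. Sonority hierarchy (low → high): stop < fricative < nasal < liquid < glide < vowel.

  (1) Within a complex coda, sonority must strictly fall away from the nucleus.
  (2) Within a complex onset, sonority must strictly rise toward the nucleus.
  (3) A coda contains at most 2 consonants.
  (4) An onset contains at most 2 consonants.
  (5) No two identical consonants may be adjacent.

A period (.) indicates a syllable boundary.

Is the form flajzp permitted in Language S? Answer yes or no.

flajzp — violates constraint 3: syllable 1 coda /jzp/ has 3 consonants (> 2) → not permitted

no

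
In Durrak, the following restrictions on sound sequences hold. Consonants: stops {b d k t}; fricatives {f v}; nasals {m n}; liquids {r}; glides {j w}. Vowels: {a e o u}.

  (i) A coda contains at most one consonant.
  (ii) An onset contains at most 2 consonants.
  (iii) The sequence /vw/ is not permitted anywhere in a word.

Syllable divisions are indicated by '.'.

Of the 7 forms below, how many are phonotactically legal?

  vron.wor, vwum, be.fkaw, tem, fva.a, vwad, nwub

vron.wor — σ1 onset /vr/ (2C), coda /n/ ok; σ2 onset /w/, coda /r/ ok → phonotactically legal
vwum — violates constraint (iii): contains banned sequence /vw/ → phonotactically illegal
be.fkaw — σ1 onset /b/, coda /∅/ ok; σ2 onset /fk/ (2C), coda /w/ ok → phonotactically legal
tem — σ1 onset /t/, coda /m/ ok → phonotactically legal
fva.a — σ1 onset /fv/ (2C), coda /∅/ ok; σ2 onset /∅/, coda /∅/ ok → phonotactically legal
vwad — violates constraint (iii): contains banned sequence /vw/ → phonotactically illegal
nwub — σ1 onset /nw/ (2C), coda /b/ ok → phonotactically legal
Phonotactically legal: vron.wor, be.fkaw, tem, fva.a, nwub → 5.

5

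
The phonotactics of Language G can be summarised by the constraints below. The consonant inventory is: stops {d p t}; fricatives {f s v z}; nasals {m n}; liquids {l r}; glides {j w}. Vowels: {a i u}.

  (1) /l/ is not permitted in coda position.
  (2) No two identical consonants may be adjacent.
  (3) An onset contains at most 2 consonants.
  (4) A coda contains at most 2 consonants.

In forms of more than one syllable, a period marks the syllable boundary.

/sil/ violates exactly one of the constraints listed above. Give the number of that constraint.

/sil/: syllable 1 coda contains /l/.
This is a violation of constraint 1: "/l/ is not permitted in coda position."
The remaining constraints (2, 3, 4) are satisfied.

1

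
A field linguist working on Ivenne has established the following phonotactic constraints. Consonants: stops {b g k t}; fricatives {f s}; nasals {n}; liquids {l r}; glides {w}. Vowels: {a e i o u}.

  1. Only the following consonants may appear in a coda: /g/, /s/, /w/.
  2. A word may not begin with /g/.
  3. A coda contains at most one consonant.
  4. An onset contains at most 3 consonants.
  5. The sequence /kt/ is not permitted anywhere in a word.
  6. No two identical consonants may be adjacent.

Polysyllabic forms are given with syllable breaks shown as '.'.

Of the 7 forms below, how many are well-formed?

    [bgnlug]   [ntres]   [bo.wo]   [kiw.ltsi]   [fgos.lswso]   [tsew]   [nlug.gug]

[bgnlug] — violates constraint 4: syllable 1 onset /bgnl/ has 4 consonants (> 3) → ill-formed
[ntres] — σ1 onset /ntr/ (3C), coda /s/ ok → well-formed
[bo.wo] — σ1 onset /b/, coda /∅/ ok; σ2 onset /w/, coda /∅/ ok → well-formed
[kiw.ltsi] — σ1 onset /k/, coda /w/ ok; σ2 onset /lts/ (3C), coda /∅/ ok → well-formed
[fgos.lswso] — violates constraint 4: syllable 2 onset /lsws/ has 4 consonants (> 3) → ill-formed
[tsew] — σ1 onset /ts/ (2C), coda /w/ ok → well-formed
[nlug.gug] — violates constraint 6: adjacent identical consonants /gg/ → ill-formed
Well-formed: [ntres], [bo.wo], [kiw.ltsi], [tsew] → 4.

4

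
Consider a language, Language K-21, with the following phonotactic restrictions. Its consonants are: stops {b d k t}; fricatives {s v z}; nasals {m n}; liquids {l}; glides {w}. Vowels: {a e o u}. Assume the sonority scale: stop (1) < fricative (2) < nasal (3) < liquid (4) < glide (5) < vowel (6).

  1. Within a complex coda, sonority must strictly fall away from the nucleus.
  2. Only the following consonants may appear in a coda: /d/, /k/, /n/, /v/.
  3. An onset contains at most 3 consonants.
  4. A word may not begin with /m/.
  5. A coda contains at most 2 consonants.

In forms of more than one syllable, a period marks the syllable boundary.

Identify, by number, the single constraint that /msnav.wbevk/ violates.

4

/msnav.wbevk/: word begins with /m/.
This is a violation of constraint 4: "A word may not begin with /m/."
The remaining constraints (1, 2, 3, 5) are satisfied.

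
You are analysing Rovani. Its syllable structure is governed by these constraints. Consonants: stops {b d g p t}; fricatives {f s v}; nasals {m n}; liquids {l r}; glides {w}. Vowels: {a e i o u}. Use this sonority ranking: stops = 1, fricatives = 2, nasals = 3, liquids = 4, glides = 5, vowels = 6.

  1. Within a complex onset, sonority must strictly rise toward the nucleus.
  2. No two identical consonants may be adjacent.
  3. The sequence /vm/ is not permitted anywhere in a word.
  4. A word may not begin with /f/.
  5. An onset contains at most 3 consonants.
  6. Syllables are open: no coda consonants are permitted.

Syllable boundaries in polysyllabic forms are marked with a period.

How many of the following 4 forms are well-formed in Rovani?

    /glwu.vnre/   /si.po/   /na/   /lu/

/glwu.vnre/ — σ1 onset /glw/ (1→4→5 rises), coda /∅/ ok; σ2 onset /vnr/ (2→3→4 rises), coda /∅/ ok → well-formed
/si.po/ — σ1 onset /s/, coda /∅/ ok; σ2 onset /p/, coda /∅/ ok → well-formed
/na/ — σ1 onset /n/, coda /∅/ ok → well-formed
/lu/ — σ1 onset /l/, coda /∅/ ok → well-formed
Well-formed: /glwu.vnre/, /si.po/, /na/, /lu/ → 4.

4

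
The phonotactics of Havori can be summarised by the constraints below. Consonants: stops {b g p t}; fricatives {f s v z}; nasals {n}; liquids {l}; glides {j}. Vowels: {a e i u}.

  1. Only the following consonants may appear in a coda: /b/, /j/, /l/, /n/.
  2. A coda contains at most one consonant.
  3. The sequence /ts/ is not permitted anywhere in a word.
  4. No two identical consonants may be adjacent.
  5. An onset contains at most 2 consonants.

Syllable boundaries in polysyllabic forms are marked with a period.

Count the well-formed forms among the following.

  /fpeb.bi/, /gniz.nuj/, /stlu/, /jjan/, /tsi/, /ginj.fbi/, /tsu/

/fpeb.bi/ — violates constraint 4: adjacent identical consonants /bb/ → ill-formed
/gniz.nuj/ — violates constraint 1: syllable 1 coda contains /z/, which is not a licensed coda consonant → ill-formed
/stlu/ — violates constraint 5: syllable 1 onset /stl/ has 3 consonants (> 2) → ill-formed
/jjan/ — violates constraint 4: adjacent identical consonants /jj/ → ill-formed
/tsi/ — violates constraint 3: contains banned sequence /ts/ → ill-formed
/ginj.fbi/ — violates constraint 2: syllable 1 coda /nj/ has 2 consonants (> 1) → ill-formed
/tsu/ — violates constraint 3: contains banned sequence /ts/ → ill-formed
No form is well-formed → 0.

0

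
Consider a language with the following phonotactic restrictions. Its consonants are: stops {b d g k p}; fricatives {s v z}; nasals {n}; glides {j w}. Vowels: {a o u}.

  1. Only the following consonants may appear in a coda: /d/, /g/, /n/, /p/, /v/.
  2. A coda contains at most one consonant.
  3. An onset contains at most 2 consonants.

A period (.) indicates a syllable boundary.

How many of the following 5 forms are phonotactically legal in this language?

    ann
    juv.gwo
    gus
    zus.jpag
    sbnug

ann — violates constraint 2: syllable 1 coda /nn/ has 2 consonants (> 1) → phonotactically illegal
juv.gwo — σ1 onset /j/, coda /v/ ok; σ2 onset /gw/ (2C), coda /∅/ ok → phonotactically legal
gus — violates constraint 1: syllable 1 coda contains /s/, which is not a licensed coda consonant → phonotactically illegal
zus.jpag — violates constraint 1: syllable 1 coda contains /s/, which is not a licensed coda consonant → phonotactically illegal
sbnug — violates constraint 3: syllable 1 onset /sbn/ has 3 consonants (> 2) → phonotactically illegal
Phonotactically legal: juv.gwo → 1.

1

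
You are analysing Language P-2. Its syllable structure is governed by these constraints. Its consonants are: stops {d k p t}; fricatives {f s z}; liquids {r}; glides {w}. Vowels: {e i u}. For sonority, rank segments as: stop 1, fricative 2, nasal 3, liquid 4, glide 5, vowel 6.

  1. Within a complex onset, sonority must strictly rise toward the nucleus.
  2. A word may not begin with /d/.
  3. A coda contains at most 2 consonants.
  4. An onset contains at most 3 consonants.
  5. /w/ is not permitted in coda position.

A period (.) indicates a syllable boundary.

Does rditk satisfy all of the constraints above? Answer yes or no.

no

rditk — violates constraint 1: syllable 1 onset /rd/: /r/ (liquid, 4) → /d/ (stop, 1) does not rise → not permitted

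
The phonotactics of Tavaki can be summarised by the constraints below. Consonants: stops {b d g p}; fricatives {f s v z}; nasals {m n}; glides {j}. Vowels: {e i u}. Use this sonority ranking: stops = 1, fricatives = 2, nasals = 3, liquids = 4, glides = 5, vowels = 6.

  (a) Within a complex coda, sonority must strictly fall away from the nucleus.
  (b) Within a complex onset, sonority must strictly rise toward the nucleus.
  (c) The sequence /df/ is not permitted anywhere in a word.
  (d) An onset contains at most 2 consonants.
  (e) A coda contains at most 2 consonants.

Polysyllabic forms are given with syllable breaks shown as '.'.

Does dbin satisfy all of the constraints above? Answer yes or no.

no

dbin — violates constraint (b): syllable 1 onset /db/: /d/ (stop, 1) → /b/ (stop, 1) does not rise → phonotactically illegal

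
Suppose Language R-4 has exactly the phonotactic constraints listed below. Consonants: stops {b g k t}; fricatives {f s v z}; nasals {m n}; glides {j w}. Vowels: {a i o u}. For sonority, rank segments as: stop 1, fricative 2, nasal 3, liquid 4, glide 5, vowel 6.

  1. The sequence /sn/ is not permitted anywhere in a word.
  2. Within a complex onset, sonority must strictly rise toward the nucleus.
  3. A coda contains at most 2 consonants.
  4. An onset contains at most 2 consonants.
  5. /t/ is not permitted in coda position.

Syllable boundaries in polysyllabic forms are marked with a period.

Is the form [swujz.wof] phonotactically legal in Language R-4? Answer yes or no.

yes

[swujz.wof] — σ1 onset /sw/ (2→5 rises), coda /jz/ (2C) ok; σ2 onset /w/, coda /f/ ok → phonotactically legal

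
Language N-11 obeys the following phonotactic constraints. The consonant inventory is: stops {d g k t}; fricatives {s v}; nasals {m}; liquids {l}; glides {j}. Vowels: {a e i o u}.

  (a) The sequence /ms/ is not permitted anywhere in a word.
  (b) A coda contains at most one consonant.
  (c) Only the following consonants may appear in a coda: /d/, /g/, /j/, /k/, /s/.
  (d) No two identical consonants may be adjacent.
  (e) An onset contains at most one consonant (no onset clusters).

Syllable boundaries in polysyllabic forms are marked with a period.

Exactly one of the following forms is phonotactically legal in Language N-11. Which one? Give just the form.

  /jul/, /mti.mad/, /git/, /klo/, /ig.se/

/jul/ — violates constraint (c): syllable 1 coda contains /l/, which is not a licensed coda consonant → phonotactically illegal
/mti.mad/ — violates constraint (e): syllable 1 onset /mt/ has 2 consonants (> 1) → phonotactically illegal
/git/ — violates constraint (c): syllable 1 coda contains /t/, which is not a licensed coda consonant → phonotactically illegal
/klo/ — violates constraint (e): syllable 1 onset /kl/ has 2 consonants (> 1) → phonotactically illegal
/ig.se/ — σ1 onset /∅/, coda /g/ ok; σ2 onset /s/, coda /∅/ ok → phonotactically legal

/ig.se/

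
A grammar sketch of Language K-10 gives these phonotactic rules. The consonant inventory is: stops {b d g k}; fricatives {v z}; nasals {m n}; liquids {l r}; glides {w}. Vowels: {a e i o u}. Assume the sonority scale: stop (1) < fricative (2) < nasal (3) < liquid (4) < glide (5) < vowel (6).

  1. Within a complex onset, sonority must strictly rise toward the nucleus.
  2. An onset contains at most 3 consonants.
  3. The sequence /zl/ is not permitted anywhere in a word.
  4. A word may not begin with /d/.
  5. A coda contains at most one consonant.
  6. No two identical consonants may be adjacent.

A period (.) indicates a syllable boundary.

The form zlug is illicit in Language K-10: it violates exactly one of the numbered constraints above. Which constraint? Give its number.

3

zlug: contains banned sequence /zl/.
This is a violation of constraint 3: "The sequence /zl/ is not permitted anywhere in a word."
The remaining constraints (1, 2, 4, 5, 6) are satisfied.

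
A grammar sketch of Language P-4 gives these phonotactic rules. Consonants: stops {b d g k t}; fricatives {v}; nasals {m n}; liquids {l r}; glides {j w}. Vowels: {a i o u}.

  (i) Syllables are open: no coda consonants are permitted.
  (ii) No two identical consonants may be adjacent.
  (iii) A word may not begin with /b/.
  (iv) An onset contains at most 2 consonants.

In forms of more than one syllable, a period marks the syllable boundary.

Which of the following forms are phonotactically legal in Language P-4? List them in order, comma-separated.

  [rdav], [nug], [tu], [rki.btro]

[tu]

[rdav] — violates constraint (i): syllable 1 coda /v/ has 1 consonant (> 0) → phonotactically illegal
[nug] — violates constraint (i): syllable 1 coda /g/ has 1 consonant (> 0) → phonotactically illegal
[tu] — σ1 onset /t/, coda /∅/ ok → phonotactically legal
[rki.btro] — violates constraint (iv): syllable 2 onset /btr/ has 3 consonants (> 2) → phonotactically illegal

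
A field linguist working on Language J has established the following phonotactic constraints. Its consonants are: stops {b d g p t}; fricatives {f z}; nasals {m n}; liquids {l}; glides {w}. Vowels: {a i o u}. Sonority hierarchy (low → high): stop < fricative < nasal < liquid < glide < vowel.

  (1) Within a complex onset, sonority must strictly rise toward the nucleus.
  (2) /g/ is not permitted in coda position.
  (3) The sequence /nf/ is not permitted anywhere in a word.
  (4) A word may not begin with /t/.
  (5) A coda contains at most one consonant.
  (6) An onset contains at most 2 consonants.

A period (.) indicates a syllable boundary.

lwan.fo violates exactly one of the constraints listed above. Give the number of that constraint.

lwan.fo: contains banned sequence /nf/.
This is a violation of constraint 3: "The sequence /nf/ is not permitted anywhere in a word."
The remaining constraints (1, 2, 4, 5, 6) are satisfied.

3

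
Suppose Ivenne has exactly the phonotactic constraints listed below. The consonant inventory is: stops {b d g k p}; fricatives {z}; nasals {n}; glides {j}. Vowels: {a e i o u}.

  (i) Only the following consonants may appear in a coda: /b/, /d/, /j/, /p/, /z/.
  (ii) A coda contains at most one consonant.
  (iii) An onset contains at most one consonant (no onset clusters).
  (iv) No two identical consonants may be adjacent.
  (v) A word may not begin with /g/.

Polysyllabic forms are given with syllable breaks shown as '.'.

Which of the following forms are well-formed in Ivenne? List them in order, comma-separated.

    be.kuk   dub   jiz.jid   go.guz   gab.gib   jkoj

be.kuk — violates constraint (i): syllable 2 coda contains /k/, which is not a licensed coda consonant → ill-formed
dub — σ1 onset /d/, coda /b/ ok → well-formed
jiz.jid — σ1 onset /j/, coda /z/ ok; σ2 onset /j/, coda /d/ ok → well-formed
go.guz — violates constraint (v): word begins with /g/ → ill-formed
gab.gib — violates constraint (v): word begins with /g/ → ill-formed
jkoj — violates constraint (iii): syllable 1 onset /jk/ has 2 consonants (> 1) → ill-formed

dub, jiz.jid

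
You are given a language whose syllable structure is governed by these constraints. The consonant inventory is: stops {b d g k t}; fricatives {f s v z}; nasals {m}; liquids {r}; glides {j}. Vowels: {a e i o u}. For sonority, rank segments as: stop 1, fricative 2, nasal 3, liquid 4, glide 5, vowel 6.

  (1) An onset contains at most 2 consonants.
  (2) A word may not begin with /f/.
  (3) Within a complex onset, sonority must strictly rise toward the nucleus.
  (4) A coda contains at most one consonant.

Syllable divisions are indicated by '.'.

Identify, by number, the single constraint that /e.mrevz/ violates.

/e.mrevz/: syllable 2 coda /vz/ has 2 consonants (> 1).
This is a violation of constraint 4: "A coda contains at most one consonant."
The remaining constraints (1, 2, 3) are satisfied.

4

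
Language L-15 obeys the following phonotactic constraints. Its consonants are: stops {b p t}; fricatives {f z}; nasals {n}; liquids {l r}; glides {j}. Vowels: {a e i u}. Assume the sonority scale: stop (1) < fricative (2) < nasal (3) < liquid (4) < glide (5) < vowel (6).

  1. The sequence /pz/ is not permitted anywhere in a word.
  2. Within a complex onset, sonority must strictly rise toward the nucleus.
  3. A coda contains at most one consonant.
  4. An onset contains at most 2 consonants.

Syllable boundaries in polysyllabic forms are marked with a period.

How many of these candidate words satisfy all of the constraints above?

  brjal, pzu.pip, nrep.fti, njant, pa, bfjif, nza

1

brjal — violates constraint 4: syllable 1 onset /brj/ has 3 consonants (> 2) → not permitted
pzu.pip — violates constraint 1: contains banned sequence /pz/ → not permitted
nrep.fti — violates constraint 2: syllable 2 onset /ft/: /f/ (fricative, 2) → /t/ (stop, 1) does not rise → not permitted
njant — violates constraint 3: syllable 1 coda /nt/ has 2 consonants (> 1) → not permitted
pa — σ1 onset /p/, coda /∅/ ok → permitted
bfjif — violates constraint 4: syllable 1 onset /bfj/ has 3 consonants (> 2) → not permitted
nza — violates constraint 2: syllable 1 onset /nz/: /n/ (nasal, 3) → /z/ (fricative, 2) does not rise → not permitted
Permitted: pa → 1.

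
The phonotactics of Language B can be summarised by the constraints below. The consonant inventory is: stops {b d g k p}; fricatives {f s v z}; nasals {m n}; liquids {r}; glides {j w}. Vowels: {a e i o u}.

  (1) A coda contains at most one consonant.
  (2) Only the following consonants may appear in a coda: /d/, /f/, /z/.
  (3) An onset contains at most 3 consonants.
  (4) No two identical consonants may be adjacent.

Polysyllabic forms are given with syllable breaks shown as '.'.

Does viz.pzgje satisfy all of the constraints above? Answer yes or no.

viz.pzgje — violates constraint 3: syllable 2 onset /pzgj/ has 4 consonants (> 3) → ill-formed

no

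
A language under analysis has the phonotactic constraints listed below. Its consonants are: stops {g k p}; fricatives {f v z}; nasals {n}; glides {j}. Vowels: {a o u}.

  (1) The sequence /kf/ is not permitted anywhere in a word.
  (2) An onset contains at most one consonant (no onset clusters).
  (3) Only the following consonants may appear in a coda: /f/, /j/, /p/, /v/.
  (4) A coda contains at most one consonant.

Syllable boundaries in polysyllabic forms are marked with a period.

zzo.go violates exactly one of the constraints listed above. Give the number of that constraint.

2

zzo.go: syllable 1 onset /zz/ has 2 consonants (> 1).
This is a violation of constraint 2: "An onset contains at most one consonant (no onset clusters)."
The remaining constraints (1, 3, 4) are satisfied.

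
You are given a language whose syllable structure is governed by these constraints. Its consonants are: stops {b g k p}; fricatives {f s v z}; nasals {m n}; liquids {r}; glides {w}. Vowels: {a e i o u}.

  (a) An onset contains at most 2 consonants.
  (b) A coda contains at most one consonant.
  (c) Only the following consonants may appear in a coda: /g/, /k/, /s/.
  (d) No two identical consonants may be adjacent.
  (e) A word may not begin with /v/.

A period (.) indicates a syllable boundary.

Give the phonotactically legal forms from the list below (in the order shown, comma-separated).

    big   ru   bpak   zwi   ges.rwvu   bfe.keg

big — σ1 onset /b/, coda /g/ ok → phonotactically legal
ru — σ1 onset /r/, coda /∅/ ok → phonotactically legal
bpak — σ1 onset /bp/ (2C), coda /k/ ok → phonotactically legal
zwi — σ1 onset /zw/ (2C), coda /∅/ ok → phonotactically legal
ges.rwvu — violates constraint (a): syllable 2 onset /rwv/ has 3 consonants (> 2) → phonotactically illegal
bfe.keg — σ1 onset /bf/ (2C), coda /∅/ ok; σ2 onset /k/, coda /g/ ok → phonotactically legal

big, ru, bpak, zwi, bfe.keg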